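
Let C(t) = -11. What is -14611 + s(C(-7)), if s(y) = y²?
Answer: -14490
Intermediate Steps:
-14611 + s(C(-7)) = -14611 + (-11)² = -14611 + 121 = -14490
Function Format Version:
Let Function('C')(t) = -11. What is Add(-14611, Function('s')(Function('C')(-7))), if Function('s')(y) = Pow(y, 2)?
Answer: -14490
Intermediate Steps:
Add(-14611, Function('s')(Function('C')(-7))) = Add(-14611, Pow(-11, 2)) = Add(-14611, 121) = -14490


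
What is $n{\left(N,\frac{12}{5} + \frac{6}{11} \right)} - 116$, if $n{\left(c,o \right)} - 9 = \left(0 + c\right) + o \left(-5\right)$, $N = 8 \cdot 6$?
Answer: $- \frac{811}{11} \approx -73.727$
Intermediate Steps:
$N = 48$
$n{\left(c,o \right)} = 9 + c - 5 o$ ($n{\left(c,o \right)} = 9 + \left(\left(0 + c\right) + o \left(-5\right)\right) = 9 + \left(c - 5 o\right) = 9 + c - 5 o$)
$n{\left(N,\frac{12}{5} + \frac{6}{11} \right)} - 116 = \left(9 + 48 - 5 \left(\frac{12}{5} + \frac{6}{11}\right)\right) - 116 = \left(9 + 48 - \frac{162}{11}\right) - 116 = \frac{465}{11} - 116 = - \frac{811}{11}$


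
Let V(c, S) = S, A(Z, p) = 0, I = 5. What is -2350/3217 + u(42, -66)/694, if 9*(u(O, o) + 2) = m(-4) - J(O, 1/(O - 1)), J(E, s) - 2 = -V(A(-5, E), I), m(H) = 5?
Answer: -7355135/10046691 ≈ -0.73210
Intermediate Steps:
J(E, s) = -3 (J(E, s) = 2 - 1*5 = 2 - 5 = -3)
u(O, o) = -10/9 (u(O, o) = -2 + (5 - 1*(-3))/9 = -2 + (5 + 3)/9 = -2 + (1/9)*8 = -2 + 8/9 = -10/9)
-2350/3217 + u(42, -66)/694 = -2350/3217 - 10/9/694 = -2350*1/3217 - 10/9*1/694 = -2350/3217 - 5/3123 = -7355135/10046691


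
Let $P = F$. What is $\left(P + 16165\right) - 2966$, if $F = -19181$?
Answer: $-5982$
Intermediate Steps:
$P = -19181$
$\left(P + 16165\right) - 2966 = \left(-19181 + 16165\right) - 2966 = -3016 - 2966 = -5982$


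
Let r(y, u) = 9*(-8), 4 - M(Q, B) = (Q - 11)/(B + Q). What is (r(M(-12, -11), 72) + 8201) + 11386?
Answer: 19515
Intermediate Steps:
M(Q, B) = 4 - (-11 + Q)/(B + Q) (M(Q, B) = 4 - (Q - 11)/(B + Q) = 4 - (-11 + Q)/(B + Q))
r(y, u) = -72
(r(M(-12, -11), 72) + 8201) + 11386 = (-72 + 8201) + 11386 = 8129 + 11386 = 19515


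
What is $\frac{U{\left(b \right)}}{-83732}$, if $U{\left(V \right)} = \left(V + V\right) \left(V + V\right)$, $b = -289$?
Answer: $- \frac{83521}{20933} \approx -3.9899$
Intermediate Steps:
$U{\left(V \right)} = 4 V^{2}$ ($U{\left(V \right)} = 2 V 2 V = 4 V^{2}$)
$\frac{U{\left(b \right)}}{-83732} = \frac{4 \left(-289\right)^{2}}{-83732} = 4 \cdot 83521 \left(- \frac{1}{83732}\right) = 334084 \left(- \frac{1}{83732}\right) = - \frac{83521}{20933}$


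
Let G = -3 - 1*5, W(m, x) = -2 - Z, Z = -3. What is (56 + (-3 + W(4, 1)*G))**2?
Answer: 2025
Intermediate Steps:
W(m, x) = 1 (W(m, x) = -2 - 1*(-3) = -2 + 3 = 1)
G = -8 (G = -3 - 5 = -8)
(56 + (-3 + W(4, 1)*G))**2 = (56 + (-3 + 1*(-8)))**2 = (56 + (-3 - 8))**2 = (56 - 11)**2 = 45**2 = 2025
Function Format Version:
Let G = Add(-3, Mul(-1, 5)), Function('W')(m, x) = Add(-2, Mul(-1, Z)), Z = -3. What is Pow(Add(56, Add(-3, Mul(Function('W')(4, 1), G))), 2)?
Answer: 2025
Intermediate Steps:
Function('W')(m, x) = 1 (Function('W')(m, x) = Add(-2, Mul(-1, -3)) = Add(-2, 3) = 1)
G = -8 (G = Add(-3, -5) = -8)
Pow(Add(56, Add(-3, Mul(Function('W')(4, 1), G))), 2) = Pow(Add(56, Add(-3, Mul(1, -8))), 2) = Pow(Add(56, Add(-3, -8)), 2) = Pow(Add(56, -11), 2) = Pow(45, 2) = 2025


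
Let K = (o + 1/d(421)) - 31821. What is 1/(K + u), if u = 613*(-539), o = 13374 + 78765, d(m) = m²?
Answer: -177241/47870844448 ≈ -3.7025e-6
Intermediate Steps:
o = 92139
u = -330407
K = 10690822639/177241 (K = (92139 + 1/(421²)) - 31821 = (92139 + 1/177241) - 31821 = 16330808500/177241 - 31821 = 10690822639/177241 ≈ 60318.)
1/(K + u) = 1/(10690822639/177241 - 330407) = 1/(-47870844448/177241) = -177241/47870844448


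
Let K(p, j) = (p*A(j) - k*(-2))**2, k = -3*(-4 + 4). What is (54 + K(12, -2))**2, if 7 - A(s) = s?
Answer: 137311524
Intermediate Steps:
k = 0 (k = -3*0 = 0)
A(s) = 7 - s
K(p, j) = p**2*(7 - j)**2 (K(p, j) = (p*(7 - j) - 0*(-2))**2 = (p*(7 - j) - 1*0)**2 = (p*(7 - j) + 0)**2 = (p*(7 - j))**2 = p**2*(7 - j)**2)
(54 + K(12, -2))**2 = (54 + 12**2*(-7 - 2)**2)**2 = (54 + 144*(-9)**2)**2 = (54 + 144*81)**2 = (54 + 11664)**2 = 11718**2 = 137311524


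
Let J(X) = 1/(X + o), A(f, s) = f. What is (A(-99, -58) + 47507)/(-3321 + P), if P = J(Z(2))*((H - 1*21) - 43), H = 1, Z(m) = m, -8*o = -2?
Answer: -47408/3349 ≈ -14.156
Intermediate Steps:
o = ¼ (o = -⅛*(-2) = ¼ ≈ 0.25000)
J(X) = 1/(¼ + X) (J(X) = 1/(X + ¼) = 1/(¼ + X))
P = -28 (P = (4/(1 + 4*2))*((1 - 1*21) - 43) = (4/(1 + 8))*((1 - 21) - 43) = (4/9)*(-20 - 43) = (4*(⅑))*(-63) = (4/9)*(-63) = -28)
(A(-99, -58) + 47507)/(-3321 + P) = (-99 + 47507)/(-3321 - 28) = 47408/(-3349) = 47408*(-1/3349) = -47408/3349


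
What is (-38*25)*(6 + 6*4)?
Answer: -28500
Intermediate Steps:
(-38*25)*(6 + 6*4) = -950*(6 + 24) = -950*30 = -28500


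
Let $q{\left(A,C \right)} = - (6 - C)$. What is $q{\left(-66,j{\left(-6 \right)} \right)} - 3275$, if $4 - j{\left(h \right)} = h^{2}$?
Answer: $-3313$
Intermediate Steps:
$j{\left(h \right)} = 4 - h^{2}$
$q{\left(A,C \right)} = -6 + C$
$q{\left(-66,j{\left(-6 \right)} \right)} - 3275 = \left(-6 + \left(4 - \left(-6\right)^{2}\right)\right) - 3275 = \left(-6 + \left(4 - 36\right)\right) - 3275 = \left(-6 - 32\right) - 3275 = -38 - 3275 = -3313$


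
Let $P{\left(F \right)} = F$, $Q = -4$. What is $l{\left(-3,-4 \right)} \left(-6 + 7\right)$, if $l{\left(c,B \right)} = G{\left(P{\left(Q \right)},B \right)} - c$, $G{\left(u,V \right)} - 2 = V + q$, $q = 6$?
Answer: $7$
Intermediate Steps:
$G{\left(u,V \right)} = 8 + V$ ($G{\left(u,V \right)} = 2 + \left(V + 6\right) = 2 + \left(6 + V\right) = 8 + V$)
$l{\left(c,B \right)} = 8 + B - c$ ($l{\left(c,B \right)} = \left(8 + B\right) - c = 8 + B - c$)
$l{\left(-3,-4 \right)} \left(-6 + 7\right) = \left(8 - 4 - -3\right) \left(-6 + 7\right) = \left(8 - 4 + 3\right) 1 = 7 \cdot 1 = 7$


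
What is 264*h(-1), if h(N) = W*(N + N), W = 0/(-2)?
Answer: 0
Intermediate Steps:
W = 0 (W = 0*(-1/2) = 0)
h(N) = 0 (h(N) = 0*(N + N) = 0*(2*N) = 0)
264*h(-1) = 264*0 = 0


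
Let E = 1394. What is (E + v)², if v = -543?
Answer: 724201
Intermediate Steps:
(E + v)² = (1394 - 543)² = 851² = 724201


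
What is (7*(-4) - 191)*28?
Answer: -6132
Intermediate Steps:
(7*(-4) - 191)*28 = (-28 - 191)*28 = -219*28 = -6132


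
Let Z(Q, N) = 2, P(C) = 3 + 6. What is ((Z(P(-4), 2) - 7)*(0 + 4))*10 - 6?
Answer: -206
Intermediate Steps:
P(C) = 9
((Z(P(-4), 2) - 7)*(0 + 4))*10 - 6 = ((2 - 7)*(0 + 4))*10 - 6 = -5*4*10 - 6 = -20*10 - 6 = -200 - 6 = -206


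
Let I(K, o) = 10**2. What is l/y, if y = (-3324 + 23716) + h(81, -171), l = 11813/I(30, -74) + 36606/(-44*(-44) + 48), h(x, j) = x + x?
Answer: 3387199/509739200 ≈ 0.0066450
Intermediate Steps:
h(x, j) = 2*x
I(K, o) = 100
l = 3387199/24800 (l = 11813/100 + 36606/(-44*(-44) + 48) = 11813*(1/100) + 36606/(1936 + 48) = 11813/100 + 36606/1984 = 11813/100 + 36606*(1/1984) = 11813/100 + 18303/992 = 3387199/24800 ≈ 136.58)
y = 20554 (y = (-3324 + 23716) + 2*81 = 20392 + 162 = 20554)
l/y = (3387199/24800)/20554 = (3387199/24800)*(1/20554) = 3387199/509739200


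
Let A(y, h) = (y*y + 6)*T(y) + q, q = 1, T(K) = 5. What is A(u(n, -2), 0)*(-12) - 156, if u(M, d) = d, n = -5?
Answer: -768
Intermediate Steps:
A(y, h) = 31 + 5*y² (A(y, h) = (y*y + 6)*5 + 1 = (y² + 6)*5 + 1 = (6 + y²)*5 + 1 = (30 + 5*y²) + 1 = 31 + 5*y²)
A(u(n, -2), 0)*(-12) - 156 = (31 + 5*(-2)²)*(-12) - 156 = (31 + 5*4)*(-12) - 156 = (31 + 20)*(-12) - 156 = 51*(-12) - 156 = -612 - 156 = -768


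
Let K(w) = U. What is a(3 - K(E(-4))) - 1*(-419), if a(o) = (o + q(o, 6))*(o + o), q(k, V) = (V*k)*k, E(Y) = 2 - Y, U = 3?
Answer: 419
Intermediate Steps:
q(k, V) = V*k²
K(w) = 3
a(o) = 2*o*(o + 6*o²) (a(o) = (o + 6*o²)*(o + o) = (o + 6*o²)*(2*o) = 2*o*(o + 6*o²))
a(3 - K(E(-4))) - 1*(-419) = (3 - 1*3)²*(2 + 12*(3 - 1*3)) - 1*(-419) = (3 - 3)²*(2 + 12*(3 - 3)) + 419 = 0²*(2 + 12*0) + 419 = 0*(2 + 0) + 419 = 0*2 + 419 = 0 + 419 = 419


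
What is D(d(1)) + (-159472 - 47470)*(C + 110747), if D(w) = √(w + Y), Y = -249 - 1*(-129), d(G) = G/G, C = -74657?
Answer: -7468536780 + I*√119 ≈ -7.4685e+9 + 10.909*I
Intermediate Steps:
d(G) = 1
Y = -120 (Y = -249 + 129 = -120)
D(w) = √(-120 + w) (D(w) = √(w - 120) = √(-120 + w))
D(d(1)) + (-159472 - 47470)*(C + 110747) = √(-120 + 1) + (-159472 - 47470)*(-74657 + 110747) = √(-119) - 206942*36090 = I*√119 - 7468536780 = -7468536780 + I*√119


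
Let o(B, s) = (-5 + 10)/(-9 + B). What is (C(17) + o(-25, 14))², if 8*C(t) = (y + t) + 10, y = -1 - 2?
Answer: 9409/1156 ≈ 8.1393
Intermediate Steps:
o(B, s) = 5/(-9 + B)
y = -3
C(t) = 7/8 + t/8 (C(t) = ((-3 + t) + 10)/8 = (7 + t)/8 = 7/8 + t/8)
(C(17) + o(-25, 14))² = ((7/8 + (⅛)*17) + 5/(-9 - 25))² = ((7/8 + 17/8) + 5/(-34))² = (3 + 5*(-1/34))² = (3 - 5/34)² = (97/34)² = 9409/1156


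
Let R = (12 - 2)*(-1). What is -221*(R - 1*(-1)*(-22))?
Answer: 7072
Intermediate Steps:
R = -10 (R = 10*(-1) = -10)
-221*(R - 1*(-1)*(-22)) = -221*(-10 - 1*(-1)*(-22)) = -221*(-10 + 1*(-22)) = -221*(-10 - 22) = -221*(-32) = 7072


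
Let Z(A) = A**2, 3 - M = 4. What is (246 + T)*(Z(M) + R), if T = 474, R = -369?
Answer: -264960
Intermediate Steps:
M = -1 (M = 3 - 1*4 = 3 - 4 = -1)
(246 + T)*(Z(M) + R) = (246 + 474)*((-1)**2 - 369) = 720*(1 - 369) = 720*(-368) = -264960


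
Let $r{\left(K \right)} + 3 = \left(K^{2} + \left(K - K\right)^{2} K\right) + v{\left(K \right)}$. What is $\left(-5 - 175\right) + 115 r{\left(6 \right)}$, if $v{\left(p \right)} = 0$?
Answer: $3615$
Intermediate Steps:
$r{\left(K \right)} = -3 + K^{2}$ ($r{\left(K \right)} = -3 + \left(\left(K^{2} + \left(K - K\right)^{2} K\right) + 0\right) = -3 + \left(\left(K^{2} + 0^{2} K\right) + 0\right) = -3 + \left(\left(K^{2} + 0 K\right) + 0\right) = -3 + \left(\left(K^{2} + 0\right) + 0\right) = -3 + \left(K^{2} + 0\right) = -3 + K^{2}$)
$\left(-5 - 175\right) + 115 r{\left(6 \right)} = \left(-5 - 175\right) + 115 \left(-3 + 6^{2}\right) = \left(-5 - 175\right) + 115 \left(-3 + 36\right) = -180 + 115 \cdot 33 = -180 + 3795 = 3615$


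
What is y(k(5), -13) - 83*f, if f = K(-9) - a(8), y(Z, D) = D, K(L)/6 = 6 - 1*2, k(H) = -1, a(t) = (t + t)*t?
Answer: 8619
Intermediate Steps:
a(t) = 2*t² (a(t) = (2*t)*t = 2*t²)
K(L) = 24 (K(L) = 6*(6 - 1*2) = 6*(6 - 2) = 6*4 = 24)
f = -104 (f = 24 - 2*8² = 24 - 2*64 = 24 - 1*128 = 24 - 128 = -104)
y(k(5), -13) - 83*f = -13 - 83*(-104) = -13 + 8632 = 8619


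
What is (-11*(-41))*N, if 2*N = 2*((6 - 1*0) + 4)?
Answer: 4510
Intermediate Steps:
N = 10 (N = (2*((6 - 1*0) + 4))/2 = (2*((6 + 0) + 4))/2 = (2*(6 + 4))/2 = (2*10)/2 = (1/2)*20 = 10)
(-11*(-41))*N = -11*(-41)*10 = 451*10 = 4510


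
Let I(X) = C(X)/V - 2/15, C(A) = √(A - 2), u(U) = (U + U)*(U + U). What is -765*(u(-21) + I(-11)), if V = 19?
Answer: -1349358 - 765*I*√13/19 ≈ -1.3494e+6 - 145.17*I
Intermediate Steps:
u(U) = 4*U² (u(U) = (2*U)*(2*U) = 4*U²)
C(A) = √(-2 + A)
I(X) = -2/15 + √(-2 + X)/19 (I(X) = √(-2 + X)/19 - 2/15 = -2/15 + √(-2 + X)/19)
-765*(u(-21) + I(-11)) = -765*(4*(-21)² + (-2/15 + √(-2 - 11)/19)) = -765*(4*441 + (-2/15 + √(-13)/19)) = -765*(1764 + (-2/15 + (I*√13)/19)) = -765*(1764 + (-2/15 + I*√13/19)) = -765*(26458/15 + I*√13/19) = -1349358 - 765*I*√13/19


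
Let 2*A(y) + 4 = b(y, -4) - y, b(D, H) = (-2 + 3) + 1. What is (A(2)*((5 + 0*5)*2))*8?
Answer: -160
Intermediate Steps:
b(D, H) = 2 (b(D, H) = 1 + 1 = 2)
A(y) = -1 - y/2 (A(y) = -2 + (2 - y)/2 = -2 + (1 - y/2) = -1 - y/2)
(A(2)*((5 + 0*5)*2))*8 = ((-1 - 1/2*2)*((5 + 0*5)*2))*8 = ((-1 - 1)*((5 + 0)*2))*8 = -10*2*8 = -2*10*8 = -20*8 = -160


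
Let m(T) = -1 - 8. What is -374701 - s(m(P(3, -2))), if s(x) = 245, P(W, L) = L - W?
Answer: -374946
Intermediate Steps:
m(T) = -9
-374701 - s(m(P(3, -2))) = -374701 - 1*245 = -374701 - 245 = -374946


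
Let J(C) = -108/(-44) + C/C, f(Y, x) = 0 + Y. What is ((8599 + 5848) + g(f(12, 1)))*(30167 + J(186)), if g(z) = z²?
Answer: 4842388125/11 ≈ 4.4022e+8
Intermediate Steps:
f(Y, x) = Y
J(C) = 38/11 (J(C) = -108*(-1/44) + 1 = 27/11 + 1 = 38/11)
((8599 + 5848) + g(f(12, 1)))*(30167 + J(186)) = ((8599 + 5848) + 12²)*(30167 + 38/11) = (14447 + 144)*(331875/11) = 14591*(331875/11) = 4842388125/11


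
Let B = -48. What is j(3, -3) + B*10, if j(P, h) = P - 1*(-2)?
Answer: -475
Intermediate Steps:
j(P, h) = 2 + P (j(P, h) = P + 2 = 2 + P)
j(3, -3) + B*10 = (2 + 3) - 48*10 = 5 - 480 = -475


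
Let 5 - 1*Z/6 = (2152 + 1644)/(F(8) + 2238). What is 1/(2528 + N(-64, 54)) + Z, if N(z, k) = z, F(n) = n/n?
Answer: 109389055/5516896 ≈ 19.828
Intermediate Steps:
F(n) = 1
Z = 44394/2239 (Z = 30 - 6*(2152 + 1644)/(1 + 2238) = 30 - 22776/2239 = 44394/2239 ≈ 19.828)
1/(2528 + N(-64, 54)) + Z = 1/(2528 - 64) + 44394/2239 = 1/2464 + 44394/2239 = 109389055/5516896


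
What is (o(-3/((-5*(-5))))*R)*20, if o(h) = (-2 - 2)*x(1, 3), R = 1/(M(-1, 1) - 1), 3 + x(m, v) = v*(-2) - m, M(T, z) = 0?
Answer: -800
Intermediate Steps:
x(m, v) = -3 - m - 2*v (x(m, v) = -3 + (v*(-2) - m) = -3 + (-2*v - m) = -3 + (-m - 2*v) = -3 - m - 2*v)
R = -1 (R = 1/(0 - 1) = 1/(-1) = -1)
o(h) = 40 (o(h) = (-2 - 2)*(-3 - 1*1 - 2*3) = -4*(-3 - 1 - 6) = -4*(-10) = 40)
(o(-3/((-5*(-5))))*R)*20 = (40*(-1))*20 = -40*20 = -800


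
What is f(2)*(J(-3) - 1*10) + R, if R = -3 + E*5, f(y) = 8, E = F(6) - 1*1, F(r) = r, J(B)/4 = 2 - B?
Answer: 102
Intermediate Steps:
J(B) = 8 - 4*B (J(B) = 4*(2 - B) = 8 - 4*B)
E = 5 (E = 6 - 1*1 = 6 - 1 = 5)
R = 22 (R = -3 + 5*5 = -3 + 25 = 22)
f(2)*(J(-3) - 1*10) + R = 8*((8 - 4*(-3)) - 1*10) + 22 = 8*((8 + 12) - 10) + 22 = 8*(20 - 10) + 22 = 8*10 + 22 = 80 + 22 = 102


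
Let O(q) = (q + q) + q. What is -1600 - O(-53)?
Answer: -1441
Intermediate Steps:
O(q) = 3*q (O(q) = 2*q + q = 3*q)
-1600 - O(-53) = -1600 - 3*(-53) = -1600 - 1*(-159) = -1600 + 159 = -1441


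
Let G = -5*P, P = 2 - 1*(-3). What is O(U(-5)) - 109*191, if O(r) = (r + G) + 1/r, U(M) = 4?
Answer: -83359/4 ≈ -20840.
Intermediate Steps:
P = 5 (P = 2 + 3 = 5)
G = -25 (G = -5*5 = -25)
O(r) = -25 + r + 1/r (O(r) = (r - 25) + 1/r = (-25 + r) + 1/r = -25 + r + 1/r)
O(U(-5)) - 109*191 = (-25 + 4 + 1/4) - 109*191 = (-25 + 4 + ¼) - 20819 = -83/4 - 20819 = -83359/4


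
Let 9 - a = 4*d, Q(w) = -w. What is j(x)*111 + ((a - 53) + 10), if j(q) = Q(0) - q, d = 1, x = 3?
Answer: -371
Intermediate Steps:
a = 5 (a = 9 - 4 = 5)
j(q) = -q (j(q) = -1*0 - q = 0 - q = -q)
j(x)*111 + ((a - 53) + 10) = -1*3*111 + ((5 - 53) + 10) = -3*111 + (-48 + 10) = -333 - 38 = -371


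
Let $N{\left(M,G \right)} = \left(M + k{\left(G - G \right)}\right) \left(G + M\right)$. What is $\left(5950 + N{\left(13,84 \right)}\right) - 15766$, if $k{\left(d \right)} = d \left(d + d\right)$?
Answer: $-8555$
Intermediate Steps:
$k{\left(d \right)} = 2 d^{2}$ ($k{\left(d \right)} = d 2 d = 2 d^{2}$)
$N{\left(M,G \right)} = M \left(G + M\right)$ ($N{\left(M,G \right)} = \left(M + 2 \left(G - G\right)^{2}\right) \left(G + M\right) = \left(M + 2 \cdot 0^{2}\right) \left(G + M\right) = \left(M + 2 \cdot 0\right) \left(G + M\right) = \left(M + 0\right) \left(G + M\right) = M \left(G + M\right)$)
$\left(5950 + N{\left(13,84 \right)}\right) - 15766 = \left(5950 + 13 \left(84 + 13\right)\right) - 15766 = \left(5950 + 13 \cdot 97\right) - 15766 = \left(5950 + 1261\right) - 15766 = 7211 - 15766 = -8555$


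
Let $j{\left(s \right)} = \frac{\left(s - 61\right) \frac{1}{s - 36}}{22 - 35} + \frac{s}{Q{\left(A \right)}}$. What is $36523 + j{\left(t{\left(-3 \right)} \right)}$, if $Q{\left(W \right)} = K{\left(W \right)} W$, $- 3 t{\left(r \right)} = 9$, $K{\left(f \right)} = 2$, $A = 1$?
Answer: $\frac{37032673}{1014} \approx 36521.0$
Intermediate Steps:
$t{\left(r \right)} = -3$ ($t{\left(r \right)} = \left(- \frac{1}{3}\right) 9 = -3$)
$Q{\left(W \right)} = 2 W$
$j{\left(s \right)} = \frac{s}{2} - \frac{-61 + s}{13 \left(-36 + s\right)}$ ($j{\left(s \right)} = \frac{\left(s - 61\right) \frac{1}{s - 36}}{22 - 35} + \frac{s}{2 \cdot 1} = \frac{\left(-61 + s\right) \frac{1}{-36 + s}}{22 - 35} + \frac{s}{2} = \frac{\frac{1}{-36 + s} \left(-61 + s\right)}{-13} + s \frac{1}{2} = \frac{-61 + s}{-36 + s} \left(- \frac{1}{13}\right) + \frac{s}{2} = - \frac{-61 + s}{13 \left(-36 + s\right)} + \frac{s}{2} = \frac{s}{2} - \frac{-61 + s}{13 \left(-36 + s\right)}$)
$36523 + j{\left(t{\left(-3 \right)} \right)} = 36523 + \frac{122 - -1410 + 13 \left(-3\right)^{2}}{26 \left(-36 - 3\right)} = 36523 + \frac{122 + 1410 + 13 \cdot 9}{26 \left(-39\right)} = 36523 + \frac{1}{26} \left(- \frac{1}{39}\right) \left(122 + 1410 + 117\right) = 36523 + \frac{1}{26} \left(- \frac{1}{39}\right) 1649 = 36523 - \frac{1649}{1014} = \frac{37032673}{1014}$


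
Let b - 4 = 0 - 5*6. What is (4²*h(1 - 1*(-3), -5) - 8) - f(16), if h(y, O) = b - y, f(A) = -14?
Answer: -474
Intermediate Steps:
b = -26 (b = 4 + (0 - 5*6) = 4 + (0 - 30) = 4 - 30 = -26)
h(y, O) = -26 - y
(4²*h(1 - 1*(-3), -5) - 8) - f(16) = (4²*(-26 - (1 - 1*(-3))) - 8) - 1*(-14) = (16*(-26 - (1 + 3)) - 8) + 14 = (16*(-26 - 1*4) - 8) + 14 = (16*(-26 - 4) - 8) + 14 = (16*(-30) - 8) + 14 = (-480 - 8) + 14 = -488 + 14 = -474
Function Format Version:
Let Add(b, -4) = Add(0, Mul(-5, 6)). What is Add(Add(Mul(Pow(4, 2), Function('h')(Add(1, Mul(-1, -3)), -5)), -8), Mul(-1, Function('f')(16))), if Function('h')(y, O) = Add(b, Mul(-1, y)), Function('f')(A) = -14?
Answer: -474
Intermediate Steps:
b = -26 (b = Add(4, Add(0, Mul(-5, 6))) = Add(4, Add(0, -30)) = Add(4, -30) = -26)
Function('h')(y, O) = Add(-26, Mul(-1, y))
Add(Add(Mul(Pow(4, 2), Function('h')(Add(1, Mul(-1, -3)), -5)), -8), Mul(-1, Function('f')(16))) = Add(Add(Mul(Pow(4, 2), Add(-26, Mul(-1, Add(1, Mul(-1, -3))))), -8), Mul(-1, -14)) = Add(Add(Mul(16, Add(-26, Mul(-1, Add(1, 3)))), -8), 14) = Add(Add(Mul(16, Add(-26, Mul(-1, 4))), -8), 14) = Add(Add(Mul(16, Add(-26, -4)), -8), 14) = Add(Add(Mul(16, -30), -8), 14) = Add(Add(-480, -8), 14) = Add(-488, 14) = -474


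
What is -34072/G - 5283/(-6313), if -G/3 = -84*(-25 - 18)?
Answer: 68085781/17101917 ≈ 3.9812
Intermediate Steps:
G = -10836 (G = -(-252)*(-25 - 18) = -(-252)*(-43) = -3*3612 = -10836)
-34072/G - 5283/(-6313) = -34072/(-10836) - 5283/(-6313) = -34072*(-1/10836) - 5283*(-1/6313) = 8518/2709 + 5283/6313 = 68085781/17101917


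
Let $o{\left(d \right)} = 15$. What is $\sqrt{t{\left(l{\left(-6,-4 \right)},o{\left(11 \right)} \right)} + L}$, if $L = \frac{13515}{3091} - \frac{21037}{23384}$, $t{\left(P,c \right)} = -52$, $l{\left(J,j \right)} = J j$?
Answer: $\frac{i \sqrt{63381337742982270}}{36139972} \approx 6.9661 i$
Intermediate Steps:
$L = \frac{251009393}{72279944}$ ($L = 13515 \cdot \frac{1}{3091} - \frac{21037}{23384} = \frac{13515}{3091} - \frac{21037}{23384} = \frac{251009393}{72279944} \approx 3.4727$)
$\sqrt{t{\left(l{\left(-6,-4 \right)},o{\left(11 \right)} \right)} + L} = \sqrt{-52 + \frac{251009393}{72279944}} = \sqrt{- \frac{3507547695}{72279944}} = \frac{i \sqrt{63381337742982270}}{36139972}$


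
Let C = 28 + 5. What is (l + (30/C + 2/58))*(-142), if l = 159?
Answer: -7245124/319 ≈ -22712.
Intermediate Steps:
C = 33
(l + (30/C + 2/58))*(-142) = (159 + (30/33 + 2/58))*(-142) = (159 + (30*(1/33) + 2*(1/58)))*(-142) = (159 + (10/11 + 1/29))*(-142) = (159 + 301/319)*(-142) = (51022/319)*(-142) = -7245124/319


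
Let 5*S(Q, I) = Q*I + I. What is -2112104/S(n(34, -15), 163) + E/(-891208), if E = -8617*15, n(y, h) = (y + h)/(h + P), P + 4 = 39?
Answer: -188231576489165/5665409256 ≈ -33225.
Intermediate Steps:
P = 35 (P = -4 + 39 = 35)
n(y, h) = (h + y)/(35 + h) (n(y, h) = (y + h)/(h + 35) = (h + y)/(35 + h))
E = -129255
S(Q, I) = I/5 + I*Q/5 (S(Q, I) = (Q*I + I)/5 = (I*Q + I)/5 = (I + I*Q)/5 = I/5 + I*Q/5)
-2112104/S(n(34, -15), 163) + E/(-891208) = -2112104*5/(163*(1 + (-15 + 34)/(35 - 15))) - 129255/(-891208) = -2112104*5/(163*(1 + 19/20)) - 129255*(-1/891208) = -2112104*5/(163*(1 + (1/20)*19)) + 129255/891208 = -2112104*5/(163*(1 + 19/20)) + 129255/891208 = -2112104/((⅕)*163*(39/20)) + 129255/891208 = -2112104/6357/100 + 129255/891208 = -2112104*100/6357 + 129255/891208 = -211210400/6357 + 129255/891208 = -188231576489165/5665409256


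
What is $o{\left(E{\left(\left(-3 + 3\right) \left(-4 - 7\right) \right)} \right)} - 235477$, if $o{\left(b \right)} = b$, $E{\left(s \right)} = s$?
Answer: $-235477$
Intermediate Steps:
$o{\left(E{\left(\left(-3 + 3\right) \left(-4 - 7\right) \right)} \right)} - 235477 = \left(-3 + 3\right) \left(-4 - 7\right) - 235477 = 0 \left(-11\right) - 235477 = 0 - 235477 = -235477$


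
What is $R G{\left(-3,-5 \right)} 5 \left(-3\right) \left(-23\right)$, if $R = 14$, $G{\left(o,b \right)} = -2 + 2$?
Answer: $0$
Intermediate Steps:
$G{\left(o,b \right)} = 0$
$R G{\left(-3,-5 \right)} 5 \left(-3\right) \left(-23\right) = 14 \cdot 0 \cdot 5 \left(-3\right) \left(-23\right) = 14 \cdot 0 \left(-3\right) \left(-23\right) = 14 \cdot 0 \left(-23\right) = 0 \left(-23\right) = 0$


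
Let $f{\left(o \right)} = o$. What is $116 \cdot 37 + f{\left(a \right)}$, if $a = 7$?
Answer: $4299$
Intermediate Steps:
$116 \cdot 37 + f{\left(a \right)} = 116 \cdot 37 + 7 = 4292 + 7 = 4299$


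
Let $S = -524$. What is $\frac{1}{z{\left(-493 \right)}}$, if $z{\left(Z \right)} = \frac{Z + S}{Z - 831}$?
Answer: $\frac{1324}{1017} \approx 1.3019$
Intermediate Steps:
$z{\left(Z \right)} = \frac{-524 + Z}{-831 + Z}$ ($z{\left(Z \right)} = \frac{Z - 524}{Z - 831} = \frac{-524 + Z}{-831 + Z}$)
$\frac{1}{z{\left(-493 \right)}} = \frac{1}{\frac{1}{-831 - 493} \left(-524 - 493\right)} = \frac{1}{\frac{1}{-1324} \left(-1017\right)} = \frac{1}{\left(- \frac{1}{1324}\right) \left(-1017\right)} = \frac{1}{\frac{1017}{1324}} = \frac{1324}{1017}$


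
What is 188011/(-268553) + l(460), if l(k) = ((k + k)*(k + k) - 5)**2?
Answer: 192387205560813814/268553 ≈ 7.1638e+11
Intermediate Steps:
l(k) = (-5 + 4*k**2)**2 (l(k) = ((2*k)*(2*k) - 5)**2 = (4*k**2 - 5)**2 = (-5 + 4*k**2)**2)
188011/(-268553) + l(460) = 188011/(-268553) + (-5 + 4*460**2)**2 = 188011*(-1/268553) + (-5 + 4*211600)**2 = -188011/268553 + (-5 + 846400)**2 = -188011/268553 + 846395**2 = -188011/268553 + 716384496025 = 192387205560813814/268553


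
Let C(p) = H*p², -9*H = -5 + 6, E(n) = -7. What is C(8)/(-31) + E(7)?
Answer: -1889/279 ≈ -6.7706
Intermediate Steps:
H = -⅑ (H = -(-5 + 6)/9 = -⅑*1 = -⅑ ≈ -0.11111)
C(p) = -p²/9
C(8)/(-31) + E(7) = -⅑*8²/(-31) - 7 = -⅑*64*(-1/31) - 7 = -64/9*(-1/31) - 7 = 64/279 - 7 = -1889/279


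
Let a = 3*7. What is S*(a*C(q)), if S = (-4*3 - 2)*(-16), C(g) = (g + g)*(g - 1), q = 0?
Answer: 0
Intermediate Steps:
C(g) = 2*g*(-1 + g) (C(g) = (2*g)*(-1 + g) = 2*g*(-1 + g))
a = 21
S = 224 (S = (-12 - 2)*(-16) = -14*(-16) = 224)
S*(a*C(q)) = 224*(21*(2*0*(-1 + 0))) = 224*(21*(2*0*(-1))) = 224*(21*0) = 224*0 = 0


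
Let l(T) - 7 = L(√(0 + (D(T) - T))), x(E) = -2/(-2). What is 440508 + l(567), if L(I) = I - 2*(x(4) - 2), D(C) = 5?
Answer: 440517 + I*√562 ≈ 4.4052e+5 + 23.707*I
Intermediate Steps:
x(E) = 1 (x(E) = -2*(-½) = 1)
L(I) = 2 + I (L(I) = I - 2*(1 - 2) = I - 2*(-1) = I + 2 = 2 + I)
l(T) = 9 + √(5 - T) (l(T) = 7 + (2 + √(0 + (5 - T))) = 7 + (2 + √(5 - T)) = 9 + √(5 - T))
440508 + l(567) = 440508 + (9 + √(5 - 1*567)) = 440508 + (9 + √(5 - 567)) = 440508 + (9 + √(-562)) = 440508 + (9 + I*√562) = 440517 + I*√562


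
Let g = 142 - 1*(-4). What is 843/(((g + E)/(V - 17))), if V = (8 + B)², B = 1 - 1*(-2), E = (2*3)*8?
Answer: 43836/97 ≈ 451.92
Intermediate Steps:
E = 48 (E = 6*8 = 48)
g = 146 (g = 142 + 4 = 146)
B = 3 (B = 1 + 2 = 3)
V = 121 (V = (8 + 3)² = 11² = 121)
843/(((g + E)/(V - 17))) = 843/(((146 + 48)/(121 - 17))) = 843/((194/104)) = 843/((194*(1/104))) = 843/(97/52) = 843*(52/97) = 43836/97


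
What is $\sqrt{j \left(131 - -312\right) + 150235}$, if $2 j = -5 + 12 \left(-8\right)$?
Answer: $\frac{\sqrt{511454}}{2} \approx 357.58$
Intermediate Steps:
$j = - \frac{101}{2}$ ($j = \frac{-5 + 12 \left(-8\right)}{2} = \frac{-5 - 96}{2} = \frac{1}{2} \left(-101\right) = - \frac{101}{2} \approx -50.5$)
$\sqrt{j \left(131 - -312\right) + 150235} = \sqrt{- \frac{101 \left(131 - -312\right)}{2} + 150235} = \sqrt{- \frac{101 \left(131 + 312\right)}{2} + 150235} = \sqrt{\left(- \frac{101}{2}\right) 443 + 150235} = \sqrt{- \frac{44743}{2} + 150235} = \sqrt{\frac{255727}{2}} = \frac{\sqrt{511454}}{2}$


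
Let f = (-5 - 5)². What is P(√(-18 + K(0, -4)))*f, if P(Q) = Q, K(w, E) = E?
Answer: 100*I*√22 ≈ 469.04*I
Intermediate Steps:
f = 100 (f = (-10)² = 100)
P(√(-18 + K(0, -4)))*f = √(-18 - 4)*100 = √(-22)*100 = (I*√22)*100 = 100*I*√22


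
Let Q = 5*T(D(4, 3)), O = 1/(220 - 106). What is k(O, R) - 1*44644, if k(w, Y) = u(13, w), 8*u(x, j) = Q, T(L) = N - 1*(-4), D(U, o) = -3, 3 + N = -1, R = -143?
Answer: -44644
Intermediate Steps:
N = -4 (N = -3 - 1 = -4)
T(L) = 0 (T(L) = -4 - 1*(-4) = -4 + 4 = 0)
O = 1/114 ≈ 0.0087719
Q = 0 (Q = 5*0 = 0)
u(x, j) = 0 (u(x, j) = (⅛)*0 = 0)
k(w, Y) = 0
k(O, R) - 1*44644 = 0 - 1*44644 = 0 - 44644 = -44644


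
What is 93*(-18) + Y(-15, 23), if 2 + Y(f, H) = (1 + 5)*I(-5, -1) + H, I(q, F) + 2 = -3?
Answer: -1683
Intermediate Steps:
I(q, F) = -5 (I(q, F) = -2 - 3 = -5)
Y(f, H) = -32 + H (Y(f, H) = -2 + ((1 + 5)*(-5) + H) = -2 + (6*(-5) + H) = -2 + (-30 + H) = -32 + H)
93*(-18) + Y(-15, 23) = 93*(-18) + (-32 + 23) = -1674 - 9 = -1683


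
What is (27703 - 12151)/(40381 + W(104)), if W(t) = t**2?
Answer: 15552/51197 ≈ 0.30377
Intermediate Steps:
(27703 - 12151)/(40381 + W(104)) = (27703 - 12151)/(40381 + 104**2) = 15552/(40381 + 10816) = 15552/51197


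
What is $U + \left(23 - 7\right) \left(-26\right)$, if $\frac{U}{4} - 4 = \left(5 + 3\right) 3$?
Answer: $-304$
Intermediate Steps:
$U = 112$ ($U = 16 + 4 \left(5 + 3\right) 3 = 16 + 4 \cdot 8 \cdot 3 = 16 + 4 \cdot 24 = 16 + 96 = 112$)
$U + \left(23 - 7\right) \left(-26\right) = 112 + \left(23 - 7\right) \left(-26\right) = 112 + 16 \left(-26\right) = 112 - 416 = -304$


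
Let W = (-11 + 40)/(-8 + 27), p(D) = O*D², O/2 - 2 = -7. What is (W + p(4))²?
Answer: 9066121/361 ≈ 25114.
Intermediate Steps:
O = -10 (O = 4 + 2*(-7) = 4 - 14 = -10)
p(D) = -10*D²
W = 29/19 ≈ 1.5263
(W + p(4))² = (29/19 - 10*4²)² = (29/19 - 10*16)² = (29/19 - 160)² = (-3011/19)² = 9066121/361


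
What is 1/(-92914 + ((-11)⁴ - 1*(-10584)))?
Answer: -1/67689 ≈ -1.4773e-5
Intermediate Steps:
1/(-92914 + ((-11)⁴ - 1*(-10584))) = 1/(-92914 + (14641 + 10584)) = 1/(-92914 + 25225) = 1/(-67689) = -1/67689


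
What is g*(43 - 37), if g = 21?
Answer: 126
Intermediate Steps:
g*(43 - 37) = 21*(43 - 37) = 21*6 = 126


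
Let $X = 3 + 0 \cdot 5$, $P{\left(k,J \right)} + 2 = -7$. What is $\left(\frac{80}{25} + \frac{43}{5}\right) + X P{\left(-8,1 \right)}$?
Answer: $- \frac{76}{5} \approx -15.2$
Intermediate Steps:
$P{\left(k,J \right)} = -9$ ($P{\left(k,J \right)} = -2 - 7 = -9$)
$X = 3$ ($X = 3 + 0 = 3$)
$\left(\frac{80}{25} + \frac{43}{5}\right) + X P{\left(-8,1 \right)} = \left(\frac{80}{25} + \frac{43}{5}\right) + 3 \left(-9\right) = \left(80 \cdot \frac{1}{25} + 43 \cdot \frac{1}{5}\right) - 27 = \left(\frac{16}{5} + \frac{43}{5}\right) - 27 = \frac{59}{5} - 27 = - \frac{76}{5}$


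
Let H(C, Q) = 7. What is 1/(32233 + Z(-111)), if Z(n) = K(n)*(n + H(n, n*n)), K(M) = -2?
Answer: 1/32441 ≈ 3.0825e-5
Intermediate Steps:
Z(n) = -14 - 2*n (Z(n) = -2*(n + 7) = -2*(7 + n) = -14 - 2*n)
1/(32233 + Z(-111)) = 1/(32233 + (-14 - 2*(-111))) = 1/(32233 + (-14 + 222)) = 1/(32233 + 208) = 1/32441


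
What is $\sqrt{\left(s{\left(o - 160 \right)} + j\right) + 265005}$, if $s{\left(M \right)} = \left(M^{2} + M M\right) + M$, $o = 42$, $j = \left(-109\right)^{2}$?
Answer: $2 \sqrt{76154} \approx 551.92$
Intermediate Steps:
$j = 11881$
$s{\left(M \right)} = M + 2 M^{2}$ ($s{\left(M \right)} = \left(M^{2} + M^{2}\right) + M = 2 M^{2} + M = M + 2 M^{2}$)
$\sqrt{\left(s{\left(o - 160 \right)} + j\right) + 265005} = \sqrt{\left(\left(42 - 160\right) \left(1 + 2 \left(42 - 160\right)\right) + 11881\right) + 265005} = \sqrt{\left(- 118 \left(1 + 2 \left(-118\right)\right) + 11881\right) + 265005} = \sqrt{\left(- 118 \left(1 - 236\right) + 11881\right) + 265005} = \sqrt{\left(\left(-118\right) \left(-235\right) + 11881\right) + 265005} = \sqrt{\left(27730 + 11881\right) + 265005} = \sqrt{39611 + 265005} = \sqrt{304616} = 2 \sqrt{76154}$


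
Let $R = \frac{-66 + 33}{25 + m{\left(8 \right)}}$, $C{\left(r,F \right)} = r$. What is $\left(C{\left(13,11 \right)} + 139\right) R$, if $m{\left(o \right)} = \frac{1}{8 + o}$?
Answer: $- \frac{80256}{401} \approx -200.14$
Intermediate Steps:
$R = - \frac{528}{401}$ ($R = \frac{-66 + 33}{25 + \frac{1}{8 + 8}} = - \frac{33}{25 + \frac{1}{16}} = - \frac{33}{\frac{401}{16}} = \left(-33\right) \frac{16}{401} = - \frac{528}{401} \approx -1.3167$)
$\left(C{\left(13,11 \right)} + 139\right) R = \left(13 + 139\right) \left(- \frac{528}{401}\right) = 152 \left(- \frac{528}{401}\right) = - \frac{80256}{401}$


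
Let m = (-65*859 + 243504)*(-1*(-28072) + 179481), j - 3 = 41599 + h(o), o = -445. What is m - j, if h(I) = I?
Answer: 38951222800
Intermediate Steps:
j = 41157 (j = 3 + (41599 - 445) = 3 + 41154 = 41157)
m = 38951263957 (m = (-55835 + 243504)*(28072 + 179481) = 187669*207553 = 38951263957)
m - j = 38951263957 - 1*41157 = 38951263957 - 41157 = 38951222800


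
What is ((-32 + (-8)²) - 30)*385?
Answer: 770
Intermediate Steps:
((-32 + (-8)²) - 30)*385 = ((-32 + 64) - 30)*385 = (32 - 30)*385 = 2*385 = 770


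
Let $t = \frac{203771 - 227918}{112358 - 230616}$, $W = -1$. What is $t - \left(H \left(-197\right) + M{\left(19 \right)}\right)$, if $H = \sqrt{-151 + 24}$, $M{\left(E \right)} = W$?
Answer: $\frac{142405}{118258} + 197 i \sqrt{127} \approx 1.2042 + 2220.1 i$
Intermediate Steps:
$M{\left(E \right)} = -1$
$H = i \sqrt{127}$ ($H = \sqrt{-127} = i \sqrt{127} \approx 11.269 i$)
$t = \frac{24147}{118258}$ ($t = - \frac{24147}{-118258} = \left(-24147\right) \left(- \frac{1}{118258}\right) = \frac{24147}{118258} \approx 0.20419$)
$t - \left(H \left(-197\right) + M{\left(19 \right)}\right) = \frac{24147}{118258} - \left(i \sqrt{127} \left(-197\right) - 1\right) = \frac{24147}{118258} - \left(- 197 i \sqrt{127} - 1\right) = \frac{24147}{118258} - \left(-1 - 197 i \sqrt{127}\right) = \frac{24147}{118258} + \left(1 + 197 i \sqrt{127}\right) = \frac{142405}{118258} + 197 i \sqrt{127}$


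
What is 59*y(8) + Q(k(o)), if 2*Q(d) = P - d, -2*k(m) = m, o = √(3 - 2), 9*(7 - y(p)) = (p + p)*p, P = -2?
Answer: -15367/36 ≈ -426.86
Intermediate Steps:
y(p) = 7 - 2*p²/9 (y(p) = 7 - (p + p)*p/9 = 7 - 2*p*p/9 = 7 - 2*p²/9)
o = 1 (o = √1 = 1)
k(m) = -m/2
Q(d) = -1 - d/2 (Q(d) = (-2 - d)/2 = -1 - d/2)
59*y(8) + Q(k(o)) = 59*(7 - 2/9*8²) + (-1 - (-1)/4) = 59*(7 - 2/9*64) + (-1 - ½*(-½)) = 59*(7 - 128/9) + (-1 + ¼) = 59*(-65/9) - ¾ = -3835/9 - ¾ = -15367/36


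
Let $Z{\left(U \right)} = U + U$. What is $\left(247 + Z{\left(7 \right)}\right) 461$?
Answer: $120321$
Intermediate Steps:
$Z{\left(U \right)} = 2 U$
$\left(247 + Z{\left(7 \right)}\right) 461 = \left(247 + 2 \cdot 7\right) 461 = \left(247 + 14\right) 461 = 261 \cdot 461 = 120321$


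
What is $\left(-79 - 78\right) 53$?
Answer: $-8321$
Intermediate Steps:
$\left(-79 - 78\right) 53 = \left(-157\right) 53 = -8321$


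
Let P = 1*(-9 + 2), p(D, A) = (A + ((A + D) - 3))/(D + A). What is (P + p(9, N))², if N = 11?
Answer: 784/25 ≈ 31.360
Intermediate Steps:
p(D, A) = (-3 + D + 2*A)/(A + D) (p(D, A) = (A + (-3 + A + D))/(A + D) = (-3 + D + 2*A)/(A + D))
P = -7 (P = 1*(-7) = -7)
(P + p(9, N))² = (-7 + (-3 + 9 + 2*11)/(11 + 9))² = (-7 + (-3 + 9 + 22)/20)² = (-7 + (1/20)*28)² = (-7 + 7/5)² = (-28/5)² = 784/25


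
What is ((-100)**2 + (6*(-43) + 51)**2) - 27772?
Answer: 25077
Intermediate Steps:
((-100)**2 + (6*(-43) + 51)**2) - 27772 = (10000 + (-258 + 51)**2) - 27772 = (10000 + (-207)**2) - 27772 = (10000 + 42849) - 27772 = 52849 - 27772 = 25077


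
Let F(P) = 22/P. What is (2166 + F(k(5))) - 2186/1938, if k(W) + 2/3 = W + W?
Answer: 29400631/13566 ≈ 2167.2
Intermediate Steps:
k(W) = -2/3 + 2*W (k(W) = -2/3 + (W + W) = -2/3 + 2*W)
(2166 + F(k(5))) - 2186/1938 = (2166 + 22/(-2/3 + 2*5)) - 2186/1938 = (2166 + 22/(-2/3 + 10)) - 2186*1/1938 = (2166 + 22/(28/3)) - 1093/969 = (2166 + 22*(3/28)) - 1093/969 = (2166 + 33/14) - 1093/969 = 30357/14 - 1093/969 = 29400631/13566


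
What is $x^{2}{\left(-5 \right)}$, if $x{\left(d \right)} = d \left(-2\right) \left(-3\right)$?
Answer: $900$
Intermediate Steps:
$x{\left(d \right)} = 6 d$ ($x{\left(d \right)} = - 2 d \left(-3\right) = 6 d$)
$x^{2}{\left(-5 \right)} = \left(6 \left(-5\right)\right)^{2} = \left(-30\right)^{2} = 900$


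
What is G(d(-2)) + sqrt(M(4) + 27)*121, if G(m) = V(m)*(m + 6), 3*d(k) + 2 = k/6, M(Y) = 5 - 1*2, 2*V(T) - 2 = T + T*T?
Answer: 3478/729 + 121*sqrt(30) ≈ 667.52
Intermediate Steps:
V(T) = 1 + T/2 + T**2/2 (V(T) = 1 + (T + T*T)/2 = 1 + (T + T**2)/2 = 1 + (T/2 + T**2/2) = 1 + T/2 + T**2/2)
M(Y) = 3 (M(Y) = 5 - 2 = 3)
d(k) = -2/3 + k/18 (d(k) = -2/3 + (k/6)/3 = -2/3 + k/18)
G(m) = (6 + m)*(1 + m/2 + m**2/2) (G(m) = (1 + m/2 + m**2/2)*(m + 6) = (1 + m/2 + m**2/2)*(6 + m) = (6 + m)*(1 + m/2 + m**2/2))
G(d(-2)) + sqrt(M(4) + 27)*121 = (6 + (-2/3 + (1/18)*(-2)))*(2 + (-2/3 + (1/18)*(-2)) + (-2/3 + (1/18)*(-2))**2)/2 + sqrt(3 + 27)*121 = (6 + (-2/3 - 1/9))*(2 + (-2/3 - 1/9) + (-2/3 - 1/9)**2)/2 + sqrt(30)*121 = (6 - 7/9)*(2 - 7/9 + (-7/9)**2)/2 + 121*sqrt(30) = (1/2)*(47/9)*(2 - 7/9 + 49/81) + 121*sqrt(30) = (1/2)*(47/9)*(148/81) + 121*sqrt(30) = 3478/729 + 121*sqrt(30)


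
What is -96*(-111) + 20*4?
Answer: 10736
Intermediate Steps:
-96*(-111) + 20*4 = 10656 + 80 = 10736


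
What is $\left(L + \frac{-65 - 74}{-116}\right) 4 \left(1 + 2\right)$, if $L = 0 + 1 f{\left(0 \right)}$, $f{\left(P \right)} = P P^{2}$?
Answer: $\frac{417}{29} \approx 14.379$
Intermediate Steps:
$f{\left(P \right)} = P^{3}$
$L = 0$ ($L = 0 + 1 \cdot 0^{3} = 0 + 1 \cdot 0 = 0 + 0 = 0$)
$\left(L + \frac{-65 - 74}{-116}\right) 4 \left(1 + 2\right) = \left(0 + \frac{-65 - 74}{-116}\right) 4 \left(1 + 2\right) = \left(0 - - \frac{139}{116}\right) 4 \cdot 3 = \left(0 + \frac{139}{116}\right) 12 = \frac{139}{116} \cdot 12 = \frac{417}{29}$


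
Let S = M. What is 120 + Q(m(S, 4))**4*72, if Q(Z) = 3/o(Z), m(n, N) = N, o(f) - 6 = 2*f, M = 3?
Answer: 576969/4802 ≈ 120.15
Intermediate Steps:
S = 3
o(f) = 6 + 2*f
Q(Z) = 3/(6 + 2*Z)
120 + Q(m(S, 4))**4*72 = 120 + (3/(2*(3 + 4)))**4*72 = 120 + ((3/2)/7)**4*72 = 120 + ((3/2)*(1/7))**4*72 = 120 + (3/14)**4*72 = 120 + (81/38416)*72 = 120 + 729/4802 = 576969/4802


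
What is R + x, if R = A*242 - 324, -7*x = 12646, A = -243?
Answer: -426556/7 ≈ -60937.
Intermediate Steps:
x = -12646/7 (x = -⅐*12646 = -12646/7 ≈ -1806.6)
R = -59130 (R = -243*242 - 324 = -58806 - 324 = -59130)
R + x = -59130 - 12646/7 = -426556/7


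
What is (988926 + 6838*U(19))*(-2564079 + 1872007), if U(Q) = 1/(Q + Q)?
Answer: -13006118092936/19 ≈ -6.8453e+11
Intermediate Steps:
U(Q) = 1/(2*Q)
(988926 + 6838*U(19))*(-2564079 + 1872007) = (988926 + 6838*((1/2)/19))*(-2564079 + 1872007) = (988926 + 6838*((1/2)*(1/19)))*(-692072) = (988926 + 6838*(1/38))*(-692072) = (988926 + 3419/19)*(-692072) = (18793013/19)*(-692072) = -13006118092936/19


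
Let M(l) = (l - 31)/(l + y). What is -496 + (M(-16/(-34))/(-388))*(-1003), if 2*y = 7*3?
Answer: -36412109/72362 ≈ -503.19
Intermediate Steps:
y = 21/2 (y = (7*3)/2 = (1/2)*21 = 21/2 ≈ 10.500)
M(l) = (-31 + l)/(21/2 + l) (M(l) = (l - 31)/(l + 21/2) = (-31 + l)/(21/2 + l))
-496 + (M(-16/(-34))/(-388))*(-1003) = -496 + ((2*(-31 - 16/(-34))/(21 + 2*(-16/(-34))))/(-388))*(-1003) = -496 + ((2*(-31 - 16*(-1/34))/(21 + 2*(-16*(-1/34))))*(-1/388))*(-1003) = -496 + ((2*(-31 + 8/17)/(21 + 2*(8/17)))*(-1/388))*(-1003) = -496 + ((2*(-519/17)/(21 + 16/17))*(-1/388))*(-1003) = -496 + ((2*(-519/17)/(373/17))*(-1/388))*(-1003) = -496 + ((2*(17/373)*(-519/17))*(-1/388))*(-1003) = -496 - 1038/373*(-1/388)*(-1003) = -496 + (519/72362)*(-1003) = -496 - 520557/72362 = -36412109/72362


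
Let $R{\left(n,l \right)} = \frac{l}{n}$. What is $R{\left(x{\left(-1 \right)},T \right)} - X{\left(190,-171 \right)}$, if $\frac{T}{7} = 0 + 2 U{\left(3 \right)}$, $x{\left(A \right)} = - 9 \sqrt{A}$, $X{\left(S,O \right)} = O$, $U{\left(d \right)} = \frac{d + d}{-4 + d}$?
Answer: $171 - \frac{28 i}{3} \approx 171.0 - 9.3333 i$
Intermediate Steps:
$U{\left(d \right)} = \frac{2 d}{-4 + d}$
$T = -84$ ($T = 7 \left(0 + 2 \cdot 2 \cdot 3 \frac{1}{-4 + 3}\right) = 7 \left(0 + 2 \cdot 2 \cdot 3 \frac{1}{-1}\right) = 7 \left(0 + 2 \cdot 2 \cdot 3 \left(-1\right)\right) = 7 \left(0 + 2 \left(-6\right)\right) = 7 \left(0 - 12\right) = 7 \left(-12\right) = -84$)
$R{\left(x{\left(-1 \right)},T \right)} - X{\left(190,-171 \right)} = - \frac{84}{\left(-9\right) \sqrt{-1}} - -171 = - \frac{84}{\left(-9\right) i} + 171 = - 84 \frac{i}{9} + 171 = - \frac{28 i}{3} + 171 = 171 - \frac{28 i}{3}$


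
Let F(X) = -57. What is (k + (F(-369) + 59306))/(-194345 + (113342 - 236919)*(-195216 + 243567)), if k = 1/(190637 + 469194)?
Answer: -157638415/15897845385434 ≈ -9.9157e-6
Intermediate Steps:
k = 1/659831 ≈ 1.5155e-6
(k + (F(-369) + 59306))/(-194345 + (113342 - 236919)*(-195216 + 243567)) = (1/659831 + (-57 + 59306))/(-194345 + (113342 - 236919)*(-195216 + 243567)) = (1/659831 + 59249)/(-194345 - 123577*48351) = 39094326920/(659831*(-194345 - 5975071527)) = (39094326920/659831)/(-5975265872) = (39094326920/659831)*(-1/5975265872) = -157638415/15897845385434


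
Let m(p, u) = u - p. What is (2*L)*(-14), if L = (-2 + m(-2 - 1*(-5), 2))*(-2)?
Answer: -168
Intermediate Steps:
L = 6 (L = (-2 + (2 - (-2 - 1*(-5))))*(-2) = (-2 + (2 - (-2 + 5)))*(-2) = (-2 + (2 - 1*3))*(-2) = (-2 + (2 - 3))*(-2) = (-2 - 1)*(-2) = -3*(-2) = 6)
(2*L)*(-14) = (2*6)*(-14) = 12*(-14) = -168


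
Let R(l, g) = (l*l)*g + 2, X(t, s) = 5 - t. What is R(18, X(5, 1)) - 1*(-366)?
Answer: 368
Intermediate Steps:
R(l, g) = 2 + g*l² (R(l, g) = l²*g + 2 = g*l² + 2 = 2 + g*l²)
R(18, X(5, 1)) - 1*(-366) = (2 + (5 - 1*5)*18²) - 1*(-366) = (2 + (5 - 5)*324) + 366 = (2 + 0*324) + 366 = (2 + 0) + 366 = 2 + 366 = 368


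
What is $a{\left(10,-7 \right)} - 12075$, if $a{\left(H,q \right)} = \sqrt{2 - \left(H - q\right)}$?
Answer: $-12075 + i \sqrt{15} \approx -12075.0 + 3.873 i$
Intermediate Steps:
$a{\left(H,q \right)} = \sqrt{2 + q - H}$
$a{\left(10,-7 \right)} - 12075 = \sqrt{2 - 7 - 10} - 12075 = \sqrt{-15} - 12075 = i \sqrt{15} - 12075 = -12075 + i \sqrt{15}$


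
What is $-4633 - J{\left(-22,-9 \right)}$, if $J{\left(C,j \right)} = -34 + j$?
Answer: $-4590$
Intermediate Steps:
$-4633 - J{\left(-22,-9 \right)} = -4633 - \left(-34 - 9\right) = -4633 - -43 = -4633 + 43 = -4590$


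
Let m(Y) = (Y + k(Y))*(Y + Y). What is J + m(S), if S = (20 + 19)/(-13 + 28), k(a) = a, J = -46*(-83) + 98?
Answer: 98576/25 ≈ 3943.0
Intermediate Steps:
J = 3916 (J = 3818 + 98 = 3916)
S = 13/5 (S = 39/15 = 39*(1/15) = 13/5 ≈ 2.6000)
m(Y) = 4*Y² (m(Y) = (Y + Y)*(Y + Y) = (2*Y)*(2*Y) = 4*Y²)
J + m(S) = 3916 + 4*(13/5)² = 3916 + 4*(169/25) = 3916 + 676/25 = 98576/25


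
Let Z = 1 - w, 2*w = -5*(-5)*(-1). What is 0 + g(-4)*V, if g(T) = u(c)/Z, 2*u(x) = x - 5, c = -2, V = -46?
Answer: 322/27 ≈ 11.926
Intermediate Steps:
w = -25/2 (w = (-5*(-5)*(-1))/2 = (25*(-1))/2 = (½)*(-25) = -25/2 ≈ -12.500)
u(x) = -5/2 + x/2 (u(x) = (x - 5)/2 = (-5 + x)/2 = -5/2 + x/2)
Z = 27/2 (Z = 1 - 1*(-25/2) = 1 + 25/2 = 27/2 ≈ 13.500)
g(T) = -7/27 (g(T) = (-5/2 + (½)*(-2))/(27/2) = (-5/2 - 1)*(2/27) = -7/2*2/27 = -7/27)
0 + g(-4)*V = 0 - 7/27*(-46) = 0 + 322/27 = 322/27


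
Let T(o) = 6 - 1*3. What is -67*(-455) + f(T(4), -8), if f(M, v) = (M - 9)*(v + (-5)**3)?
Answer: 31283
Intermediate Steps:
T(o) = 3 (T(o) = 6 - 3 = 3)
f(M, v) = (-125 + v)*(-9 + M) (f(M, v) = (-9 + M)*(v - 125) = (-9 + M)*(-125 + v) = (-125 + v)*(-9 + M))
-67*(-455) + f(T(4), -8) = -67*(-455) + (1125 - 125*3 - 9*(-8) + 3*(-8)) = 30485 + (1125 - 375 + 72 - 24) = 30485 + 798 = 31283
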